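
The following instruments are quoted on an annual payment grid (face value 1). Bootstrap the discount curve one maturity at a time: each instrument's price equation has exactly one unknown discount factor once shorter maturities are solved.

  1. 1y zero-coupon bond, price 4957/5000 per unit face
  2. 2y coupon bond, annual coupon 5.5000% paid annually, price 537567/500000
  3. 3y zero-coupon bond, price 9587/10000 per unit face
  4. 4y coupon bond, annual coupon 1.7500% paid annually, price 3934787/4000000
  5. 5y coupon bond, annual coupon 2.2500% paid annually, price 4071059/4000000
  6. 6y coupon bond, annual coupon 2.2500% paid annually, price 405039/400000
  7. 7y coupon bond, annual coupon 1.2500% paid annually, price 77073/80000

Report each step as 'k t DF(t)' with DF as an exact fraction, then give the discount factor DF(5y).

1 1 4957/5000
2 2 4837/5000
3 3 9587/10000
4 4 4583/5000
5 5 911/1000
6 6 8859/10000
7 7 441/500
DF(5y) = 911/1000 ≈ 0.911000

step 1 [1y] zero: DF = P = 4957/5000 ≈ 0.991400
step 2 [2y] bond c/1=11/200: DF=(537567/500000 − 11/200·(0.991400))/(1+11/200) = 4837/5000 ≈ 0.967400
step 3 [3y] zero: DF = P = 9587/10000 ≈ 0.958700
step 4 [4y] bond c/1=7/400: DF=(3934787/4000000 − 7/400·(0.991400+0.967400+0.958700))/(1+7/400) = 4583/5000 ≈ 0.916600
step 5 [5y] bond c/1=9/400: DF=(4071059/4000000 − 9/400·(0.991400+0.967400+0.958700+0.916600))/(1+9/400) = 911/1000 ≈ 0.911000
step 6 [6y] bond c/1=9/400: DF=(405039/400000 − 9/400·(0.991400+0.967400+0.958700+0.916600+0.911000))/(1+9/400) = 8859/10000 ≈ 0.885900
step 7 [7y] bond c/1=1/80: DF=(77073/80000 − 1/80·(0.991400+0.967400+0.958700+0.916600+0.911000+0.885900))/(1+1/80) = 441/500 ≈ 0.882000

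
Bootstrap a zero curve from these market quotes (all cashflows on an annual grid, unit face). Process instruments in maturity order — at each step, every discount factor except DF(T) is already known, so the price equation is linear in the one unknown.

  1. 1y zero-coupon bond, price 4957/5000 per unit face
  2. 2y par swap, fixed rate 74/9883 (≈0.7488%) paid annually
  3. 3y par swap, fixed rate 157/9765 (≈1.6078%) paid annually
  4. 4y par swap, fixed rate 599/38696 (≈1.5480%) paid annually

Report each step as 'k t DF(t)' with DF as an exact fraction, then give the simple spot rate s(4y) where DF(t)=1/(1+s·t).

1 1 4957/5000
2 2 2463/2500
3 3 9529/10000
4 4 9401/10000
s(4y) = (1/(9401/10000) − 1)/(4) = 599/37604 ≈ 1.5929%

step 1 [1y] zero: DF = P = 4957/5000 ≈ 0.991400
step 2 [2y] swap r/1=74/9883: DF=(1 − 74/9883·(0.991400))/(1+74/9883) = 2463/2500 ≈ 0.985200
step 3 [3y] swap r/1=157/9765: DF=(1 − 157/9765·(0.991400+0.985200))/(1+157/9765) = 9529/10000 ≈ 0.952900
step 4 [4y] swap r/1=599/38696: DF=(1 − 599/38696·(0.991400+0.985200+0.952900))/(1+599/38696) = 9401/10000 ≈ 0.940100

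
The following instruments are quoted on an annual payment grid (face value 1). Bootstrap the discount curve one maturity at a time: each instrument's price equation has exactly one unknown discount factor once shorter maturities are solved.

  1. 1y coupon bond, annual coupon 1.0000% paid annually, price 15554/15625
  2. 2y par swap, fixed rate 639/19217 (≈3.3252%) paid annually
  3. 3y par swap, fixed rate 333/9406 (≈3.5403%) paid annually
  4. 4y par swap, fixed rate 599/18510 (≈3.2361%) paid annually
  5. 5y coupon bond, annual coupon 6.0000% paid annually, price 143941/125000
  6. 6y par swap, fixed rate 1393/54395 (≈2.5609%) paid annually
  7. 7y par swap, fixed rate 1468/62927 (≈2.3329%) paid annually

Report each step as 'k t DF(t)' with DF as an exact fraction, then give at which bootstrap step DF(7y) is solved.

1 1 616/625
2 2 9361/10000
3 3 9001/10000
4 4 4401/5000
5 5 548/625
6 6 8607/10000
7 7 2133/2500
DF(7y) is solved at step 7

step 1 [1y] bond c/1=1/100: DF=(15554/15625 − 1/100·(0))/(1+1/100) = 616/625 ≈ 0.985600
step 2 [2y] swap r/1=639/19217: DF=(1 − 639/19217·(0.985600))/(1+639/19217) = 9361/10000 ≈ 0.936100
step 3 [3y] swap r/1=333/9406: DF=(1 − 333/9406·(0.985600+0.936100))/(1+333/9406) = 9001/10000 ≈ 0.900100
step 4 [4y] swap r/1=599/18510: DF=(1 − 599/18510·(0.985600+0.936100+0.900100))/(1+599/18510) = 4401/5000 ≈ 0.880200
step 5 [5y] bond c/1=3/50: DF=(143941/125000 − 3/50·(0.985600+0.936100+0.900100+0.880200))/(1+3/50) = 548/625 ≈ 0.876800
step 6 [6y] swap r/1=1393/54395: DF=(1 − 1393/54395·(0.985600+0.936100+0.900100+0.880200+0.876800))/(1+1393/54395) = 8607/10000 ≈ 0.860700
step 7 [7y] swap r/1=1468/62927: DF=(1 − 1468/62927·(0.985600+0.936100+0.900100+0.880200+0.876800+0.860700))/(1+1468/62927) = 2133/2500 ≈ 0.853200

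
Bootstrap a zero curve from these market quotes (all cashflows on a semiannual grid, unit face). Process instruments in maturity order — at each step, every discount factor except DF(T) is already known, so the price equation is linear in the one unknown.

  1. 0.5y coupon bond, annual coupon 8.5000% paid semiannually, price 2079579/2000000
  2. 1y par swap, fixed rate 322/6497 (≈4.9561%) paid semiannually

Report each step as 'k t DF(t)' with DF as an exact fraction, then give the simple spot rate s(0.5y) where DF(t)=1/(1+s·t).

1 1/2 4987/5000
2 1 9517/10000
s(0.5y) = (1/(4987/5000) − 1)/(1/2) = 26/4987 ≈ 0.5214%

step 1 [0.5y] bond c/2=17/400: DF=(2079579/2000000 − 17/400·(0))/(1+17/400) = 4987/5000 ≈ 0.997400
step 2 [1y] swap r/2=161/6497: DF=(1 − 161/6497·(0.997400))/(1+161/6497) = 9517/10000 ≈ 0.951700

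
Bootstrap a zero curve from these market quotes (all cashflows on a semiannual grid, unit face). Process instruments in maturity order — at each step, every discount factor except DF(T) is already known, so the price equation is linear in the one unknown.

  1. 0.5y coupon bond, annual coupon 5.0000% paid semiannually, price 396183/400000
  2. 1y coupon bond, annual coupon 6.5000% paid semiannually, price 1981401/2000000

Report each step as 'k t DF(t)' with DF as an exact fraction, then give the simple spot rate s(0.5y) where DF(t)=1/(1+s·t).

1 1/2 9663/10000
2 1 9291/10000
s(0.5y) = (1/(9663/10000) − 1)/(1/2) = 674/9663 ≈ 6.9751%

step 1 [0.5y] bond c/2=1/40: DF=(396183/400000 − 1/40·(0))/(1+1/40) = 9663/10000 ≈ 0.966300
step 2 [1y] bond c/2=13/400: DF=(1981401/2000000 − 13/400·(0.966300))/(1+13/400) = 9291/10000 ≈ 0.929100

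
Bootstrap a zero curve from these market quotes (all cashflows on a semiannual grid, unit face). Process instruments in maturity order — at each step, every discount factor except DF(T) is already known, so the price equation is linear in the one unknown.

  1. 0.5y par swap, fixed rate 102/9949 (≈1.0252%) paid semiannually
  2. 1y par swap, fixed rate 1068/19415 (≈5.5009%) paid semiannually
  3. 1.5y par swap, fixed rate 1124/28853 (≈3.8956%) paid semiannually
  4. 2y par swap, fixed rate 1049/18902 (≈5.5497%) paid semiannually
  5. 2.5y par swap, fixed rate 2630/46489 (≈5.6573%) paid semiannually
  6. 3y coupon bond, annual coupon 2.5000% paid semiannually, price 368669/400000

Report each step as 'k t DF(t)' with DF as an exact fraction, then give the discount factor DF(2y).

step 1 [0.5y] swap r/2=51/9949: DF=(1 − 51/9949·(0))/(1+51/9949) = 9949/10000 ≈ 0.994900
step 2 [1y] swap r/2=534/19415: DF=(1 − 534/19415·(0.994900))/(1+534/19415) = 4733/5000 ≈ 0.946600
step 3 [1.5y] swap r/2=562/28853: DF=(1 − 562/28853·(0.994900+0.946600))/(1+562/28853) = 4719/5000 ≈ 0.943800
step 4 [2y] swap r/2=1049/37804: DF=(1 − 1049/37804·(0.994900+0.946600+0.943800))/(1+1049/37804) = 8951/10000 ≈ 0.895100
step 5 [2.5y] swap r/2=1315/46489: DF=(1 − 1315/46489·(0.994900+0.946600+0.943800+0.895100))/(1+1315/46489) = 1737/2000 ≈ 0.868500
step 6 [3y] bond c/2=1/80: DF=(368669/400000 − 1/80·(0.994900+0.946600+0.943800+0.895100+0.868500))/(1+1/80) = 8529/10000 ≈ 0.852900

1 1/2 9949/10000
2 1 4733/5000
3 3/2 4719/5000
4 2 8951/10000
5 5/2 1737/2000
6 3 8529/10000
DF(2y) = 8951/10000 ≈ 0.895100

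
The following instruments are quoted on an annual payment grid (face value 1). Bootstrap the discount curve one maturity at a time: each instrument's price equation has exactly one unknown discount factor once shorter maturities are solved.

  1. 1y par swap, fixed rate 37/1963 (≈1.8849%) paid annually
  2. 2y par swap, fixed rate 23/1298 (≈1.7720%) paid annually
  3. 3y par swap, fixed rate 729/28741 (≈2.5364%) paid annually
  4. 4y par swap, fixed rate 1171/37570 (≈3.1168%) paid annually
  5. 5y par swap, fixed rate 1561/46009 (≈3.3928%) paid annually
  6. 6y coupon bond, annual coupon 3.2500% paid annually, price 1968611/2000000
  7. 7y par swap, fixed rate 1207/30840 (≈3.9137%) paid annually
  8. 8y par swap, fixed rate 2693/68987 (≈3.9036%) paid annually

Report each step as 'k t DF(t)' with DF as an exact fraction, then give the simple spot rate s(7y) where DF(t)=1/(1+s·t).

1 1 1963/2000
2 2 1931/2000
3 3 9271/10000
4 4 8829/10000
5 5 8439/10000
6 6 1617/2000
7 7 3793/5000
8 8 7307/10000
s(7y) = (1/(3793/5000) − 1)/(7) = 1207/26551 ≈ 4.5460%

step 1 [1y] swap r/1=37/1963: DF=(1 − 37/1963·(0))/(1+37/1963) = 1963/2000 ≈ 0.981500
step 2 [2y] swap r/1=23/1298: DF=(1 − 23/1298·(0.981500))/(1+23/1298) = 1931/2000 ≈ 0.965500
step 3 [3y] swap r/1=729/28741: DF=(1 − 729/28741·(0.981500+0.965500))/(1+729/28741) = 9271/10000 ≈ 0.927100
step 4 [4y] swap r/1=1171/37570: DF=(1 − 1171/37570·(0.981500+0.965500+0.927100))/(1+1171/37570) = 8829/10000 ≈ 0.882900
step 5 [5y] swap r/1=1561/46009: DF=(1 − 1561/46009·(0.981500+0.965500+0.927100+0.882900))/(1+1561/46009) = 8439/10000 ≈ 0.843900
step 6 [6y] bond c/1=13/400: DF=(1968611/2000000 − 13/400·(0.981500+0.965500+0.927100+0.882900+0.843900))/(1+13/400) = 1617/2000 ≈ 0.808500
step 7 [7y] swap r/1=1207/30840: DF=(1 − 1207/30840·(0.981500+0.965500+0.927100+0.882900+0.843900+0.808500))/(1+1207/30840) = 3793/5000 ≈ 0.758600
step 8 [8y] swap r/1=2693/68987: DF=(1 − 2693/68987·(0.981500+0.965500+0.927100+0.882900+0.843900+0.808500+0.758600))/(1+2693/68987) = 7307/10000 ≈ 0.730700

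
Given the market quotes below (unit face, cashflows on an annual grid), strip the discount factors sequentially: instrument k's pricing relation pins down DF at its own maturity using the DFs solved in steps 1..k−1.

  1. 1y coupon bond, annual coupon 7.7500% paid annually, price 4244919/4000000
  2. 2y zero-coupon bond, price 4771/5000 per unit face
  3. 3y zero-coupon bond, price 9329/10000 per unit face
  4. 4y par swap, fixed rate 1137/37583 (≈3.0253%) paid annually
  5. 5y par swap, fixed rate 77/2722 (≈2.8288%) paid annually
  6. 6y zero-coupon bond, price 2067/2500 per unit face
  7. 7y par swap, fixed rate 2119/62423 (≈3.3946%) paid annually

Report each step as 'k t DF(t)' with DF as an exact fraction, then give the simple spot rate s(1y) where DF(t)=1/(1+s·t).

step 1 [1y] bond c/1=31/400: DF=(4244919/4000000 − 31/400·(0))/(1+31/400) = 9849/10000 ≈ 0.984900
step 2 [2y] zero: DF = P = 4771/5000 ≈ 0.954200
step 3 [3y] zero: DF = P = 9329/10000 ≈ 0.932900
step 4 [4y] swap r/1=1137/37583: DF=(1 − 1137/37583·(0.984900+0.954200+0.932900))/(1+1137/37583) = 8863/10000 ≈ 0.886300
step 5 [5y] swap r/1=77/2722: DF=(1 − 77/2722·(0.984900+0.954200+0.932900+0.886300))/(1+77/2722) = 8691/10000 ≈ 0.869100
step 6 [6y] zero: DF = P = 2067/2500 ≈ 0.826800
step 7 [7y] swap r/1=2119/62423: DF=(1 − 2119/62423·(0.984900+0.954200+0.932900+0.886300+0.869100+0.826800))/(1+2119/62423) = 7881/10000 ≈ 0.788100

1 1 9849/10000
2 2 4771/5000
3 3 9329/10000
4 4 8863/10000
5 5 8691/10000
6 6 2067/2500
7 7 7881/10000
s(1y) = (1/(9849/10000) − 1)/(1) = 151/9849 ≈ 1.5332%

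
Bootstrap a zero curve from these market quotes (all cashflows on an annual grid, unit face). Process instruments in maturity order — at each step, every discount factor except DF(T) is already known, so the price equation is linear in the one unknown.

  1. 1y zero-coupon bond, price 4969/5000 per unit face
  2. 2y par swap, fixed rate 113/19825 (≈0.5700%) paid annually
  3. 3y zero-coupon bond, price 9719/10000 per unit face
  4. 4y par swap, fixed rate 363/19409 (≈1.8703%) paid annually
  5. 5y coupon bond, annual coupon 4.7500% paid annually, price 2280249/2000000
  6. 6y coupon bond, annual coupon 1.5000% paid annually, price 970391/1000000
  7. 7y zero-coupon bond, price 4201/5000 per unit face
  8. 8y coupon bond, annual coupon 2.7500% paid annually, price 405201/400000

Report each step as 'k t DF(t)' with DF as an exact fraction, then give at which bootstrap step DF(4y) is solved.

1 1 4969/5000
2 2 9887/10000
3 3 9719/10000
4 4 4637/5000
5 5 2281/2500
6 6 2213/2500
7 7 4201/5000
8 8 4057/5000
DF(4y) is solved at step 4

step 1 [1y] zero: DF = P = 4969/5000 ≈ 0.993800
step 2 [2y] swap r/1=113/19825: DF=(1 − 113/19825·(0.993800))/(1+113/19825) = 9887/10000 ≈ 0.988700
step 3 [3y] zero: DF = P = 9719/10000 ≈ 0.971900
step 4 [4y] swap r/1=363/19409: DF=(1 − 363/19409·(0.993800+0.988700+0.971900))/(1+363/19409) = 4637/5000 ≈ 0.927400
step 5 [5y] bond c/1=19/400: DF=(2280249/2000000 − 19/400·(0.993800+0.988700+0.971900+0.927400))/(1+19/400) = 2281/2500 ≈ 0.912400
step 6 [6y] bond c/1=3/200: DF=(970391/1000000 − 3/200·(0.993800+0.988700+0.971900+0.927400+0.912400))/(1+3/200) = 2213/2500 ≈ 0.885200
step 7 [7y] zero: DF = P = 4201/5000 ≈ 0.840200
step 8 [8y] bond c/1=11/400: DF=(405201/400000 − 11/400·(0.993800+0.988700+0.971900+0.927400+0.912400+0.885200+0.840200))/(1+11/400) = 4057/5000 ≈ 0.811400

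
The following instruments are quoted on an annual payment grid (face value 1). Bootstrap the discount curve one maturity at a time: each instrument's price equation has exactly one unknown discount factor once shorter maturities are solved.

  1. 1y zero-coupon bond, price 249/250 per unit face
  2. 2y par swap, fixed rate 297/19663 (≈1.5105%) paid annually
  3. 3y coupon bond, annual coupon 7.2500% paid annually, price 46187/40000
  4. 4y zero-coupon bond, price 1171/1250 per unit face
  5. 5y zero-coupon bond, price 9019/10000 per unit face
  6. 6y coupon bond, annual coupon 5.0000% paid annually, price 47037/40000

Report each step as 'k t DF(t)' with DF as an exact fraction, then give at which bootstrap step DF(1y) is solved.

1 1 249/250
2 2 9703/10000
3 3 9437/10000
4 4 1171/1250
5 5 9019/10000
6 6 4469/5000
DF(1y) is solved at step 1

step 1 [1y] zero: DF = P = 249/250 ≈ 0.996000
step 2 [2y] swap r/1=297/19663: DF=(1 − 297/19663·(0.996000))/(1+297/19663) = 9703/10000 ≈ 0.970300
step 3 [3y] bond c/1=29/400: DF=(46187/40000 − 29/400·(0.996000+0.970300))/(1+29/400) = 9437/10000 ≈ 0.943700
step 4 [4y] zero: DF = P = 1171/1250 ≈ 0.936800
step 5 [5y] zero: DF = P = 9019/10000 ≈ 0.901900
step 6 [6y] bond c/1=1/20: DF=(47037/40000 − 1/20·(0.996000+0.970300+0.943700+0.936800+0.901900))/(1+1/20) = 4469/5000 ≈ 0.893800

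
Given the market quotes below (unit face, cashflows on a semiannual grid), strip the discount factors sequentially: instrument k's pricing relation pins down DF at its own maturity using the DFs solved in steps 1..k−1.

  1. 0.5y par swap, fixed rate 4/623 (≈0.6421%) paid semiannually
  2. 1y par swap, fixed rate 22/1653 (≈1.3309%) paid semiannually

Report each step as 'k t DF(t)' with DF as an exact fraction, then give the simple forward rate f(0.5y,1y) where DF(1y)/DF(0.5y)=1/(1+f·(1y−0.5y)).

1 1/2 623/625
2 1 2467/2500
f(0.5y,1y) = ((623/625)/(2467/2500) − 1)/(1/2) = 50/2467 ≈ 2.0268%

step 1 [0.5y] swap r/2=2/623: DF=(1 − 2/623·(0))/(1+2/623) = 623/625 ≈ 0.996800
step 2 [1y] swap r/2=11/1653: DF=(1 − 11/1653·(0.996800))/(1+11/1653) = 2467/2500 ≈ 0.986800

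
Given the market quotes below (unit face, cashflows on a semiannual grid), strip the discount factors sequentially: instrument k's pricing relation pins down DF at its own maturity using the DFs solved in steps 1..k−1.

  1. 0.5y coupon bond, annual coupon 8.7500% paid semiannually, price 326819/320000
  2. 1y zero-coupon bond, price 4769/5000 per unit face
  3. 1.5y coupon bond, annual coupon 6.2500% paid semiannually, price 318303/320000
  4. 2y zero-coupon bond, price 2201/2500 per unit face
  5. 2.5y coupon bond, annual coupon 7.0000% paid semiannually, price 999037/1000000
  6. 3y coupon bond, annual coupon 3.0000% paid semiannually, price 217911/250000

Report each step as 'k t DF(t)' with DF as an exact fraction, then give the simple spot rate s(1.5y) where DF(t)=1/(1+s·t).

step 1 [0.5y] bond c/2=7/160: DF=(326819/320000 − 7/160·(0))/(1+7/160) = 1957/2000 ≈ 0.978500
step 2 [1y] zero: DF = P = 4769/5000 ≈ 0.953800
step 3 [1.5y] bond c/2=1/32: DF=(318303/320000 − 1/32·(0.978500+0.953800))/(1+1/32) = 453/500 ≈ 0.906000
step 4 [2y] zero: DF = P = 2201/2500 ≈ 0.880400
step 5 [2.5y] bond c/2=7/200: DF=(999037/1000000 − 7/200·(0.978500+0.953800+0.906000+0.880400))/(1+7/200) = 1679/2000 ≈ 0.839500
step 6 [3y] bond c/2=3/200: DF=(217911/250000 − 3/200·(0.978500+0.953800+0.906000+0.880400+0.839500))/(1+3/200) = 3957/5000 ≈ 0.791400

1 1/2 1957/2000
2 1 4769/5000
3 3/2 453/500
4 2 2201/2500
5 5/2 1679/2000
6 3 3957/5000
s(1.5y) = (1/(453/500) − 1)/(3/2) = 94/1359 ≈ 6.9169%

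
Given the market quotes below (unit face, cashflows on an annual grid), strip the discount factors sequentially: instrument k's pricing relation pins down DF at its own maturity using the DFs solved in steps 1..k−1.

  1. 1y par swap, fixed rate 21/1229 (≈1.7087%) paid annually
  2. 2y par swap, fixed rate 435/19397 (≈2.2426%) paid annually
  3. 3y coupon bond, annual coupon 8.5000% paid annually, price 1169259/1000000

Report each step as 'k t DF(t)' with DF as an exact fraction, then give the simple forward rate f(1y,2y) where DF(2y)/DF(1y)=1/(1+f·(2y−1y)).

step 1 [1y] swap r/1=21/1229: DF=(1 − 21/1229·(0))/(1+21/1229) = 1229/1250 ≈ 0.983200
step 2 [2y] swap r/1=435/19397: DF=(1 − 435/19397·(0.983200))/(1+435/19397) = 1913/2000 ≈ 0.956500
step 3 [3y] bond c/1=17/200: DF=(1169259/1000000 − 17/200·(0.983200+0.956500))/(1+17/200) = 9257/10000 ≈ 0.925700

1 1 1229/1250
2 2 1913/2000
3 3 9257/10000
f(1y,2y) = ((1229/1250)/(1913/2000) − 1)/(1) = 267/9565 ≈ 2.7914%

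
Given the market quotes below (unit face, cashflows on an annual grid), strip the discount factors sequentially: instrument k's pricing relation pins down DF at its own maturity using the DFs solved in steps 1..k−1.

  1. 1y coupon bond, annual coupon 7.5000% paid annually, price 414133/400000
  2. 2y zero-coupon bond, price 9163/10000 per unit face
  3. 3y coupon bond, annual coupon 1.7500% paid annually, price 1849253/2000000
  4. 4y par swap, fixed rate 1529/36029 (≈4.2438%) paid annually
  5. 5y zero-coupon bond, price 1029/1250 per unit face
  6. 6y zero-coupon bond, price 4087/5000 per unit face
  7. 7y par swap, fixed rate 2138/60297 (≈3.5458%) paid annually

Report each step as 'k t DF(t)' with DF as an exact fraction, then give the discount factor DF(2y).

1 1 9631/10000
2 2 9163/10000
3 3 2191/2500
4 4 8471/10000
5 5 1029/1250
6 6 4087/5000
7 7 3931/5000
DF(2y) = 9163/10000 ≈ 0.916300

step 1 [1y] bond c/1=3/40: DF=(414133/400000 − 3/40·(0))/(1+3/40) = 9631/10000 ≈ 0.963100
step 2 [2y] zero: DF = P = 9163/10000 ≈ 0.916300
step 3 [3y] bond c/1=7/400: DF=(1849253/2000000 − 7/400·(0.963100+0.916300))/(1+7/400) = 2191/2500 ≈ 0.876400
step 4 [4y] swap r/1=1529/36029: DF=(1 − 1529/36029·(0.963100+0.916300+0.876400))/(1+1529/36029) = 8471/10000 ≈ 0.847100
step 5 [5y] zero: DF = P = 1029/1250 ≈ 0.823200
step 6 [6y] zero: DF = P = 4087/5000 ≈ 0.817400
step 7 [7y] swap r/1=2138/60297: DF=(1 − 2138/60297·(0.963100+0.916300+0.876400+0.847100+0.823200+0.817400))/(1+2138/60297) = 3931/5000 ≈ 0.786200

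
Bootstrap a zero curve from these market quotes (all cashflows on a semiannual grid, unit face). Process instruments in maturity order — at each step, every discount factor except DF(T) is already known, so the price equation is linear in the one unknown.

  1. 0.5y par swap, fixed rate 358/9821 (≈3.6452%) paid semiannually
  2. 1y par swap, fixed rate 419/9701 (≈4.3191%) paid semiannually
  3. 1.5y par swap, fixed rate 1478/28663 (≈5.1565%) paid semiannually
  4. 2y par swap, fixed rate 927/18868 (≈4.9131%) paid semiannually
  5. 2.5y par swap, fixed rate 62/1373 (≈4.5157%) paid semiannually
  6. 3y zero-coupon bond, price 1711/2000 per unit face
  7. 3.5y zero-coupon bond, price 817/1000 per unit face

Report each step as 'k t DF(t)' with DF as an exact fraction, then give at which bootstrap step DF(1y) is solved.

step 1 [0.5y] swap r/2=179/9821: DF=(1 − 179/9821·(0))/(1+179/9821) = 9821/10000 ≈ 0.982100
step 2 [1y] swap r/2=419/19402: DF=(1 − 419/19402·(0.982100))/(1+419/19402) = 9581/10000 ≈ 0.958100
step 3 [1.5y] swap r/2=739/28663: DF=(1 − 739/28663·(0.982100+0.958100))/(1+739/28663) = 9261/10000 ≈ 0.926100
step 4 [2y] swap r/2=927/37736: DF=(1 − 927/37736·(0.982100+0.958100+0.926100))/(1+927/37736) = 9073/10000 ≈ 0.907300
step 5 [2.5y] swap r/2=31/1373: DF=(1 − 31/1373·(0.982100+0.958100+0.926100+0.907300))/(1+31/1373) = 4473/5000 ≈ 0.894600
step 6 [3y] zero: DF = P = 1711/2000 ≈ 0.855500
step 7 [3.5y] zero: DF = P = 817/1000 ≈ 0.817000

1 1/2 9821/10000
2 1 9581/10000
3 3/2 9261/10000
4 2 9073/10000
5 5/2 4473/5000
6 3 1711/2000
7 7/2 817/1000
DF(1y) is solved at step 2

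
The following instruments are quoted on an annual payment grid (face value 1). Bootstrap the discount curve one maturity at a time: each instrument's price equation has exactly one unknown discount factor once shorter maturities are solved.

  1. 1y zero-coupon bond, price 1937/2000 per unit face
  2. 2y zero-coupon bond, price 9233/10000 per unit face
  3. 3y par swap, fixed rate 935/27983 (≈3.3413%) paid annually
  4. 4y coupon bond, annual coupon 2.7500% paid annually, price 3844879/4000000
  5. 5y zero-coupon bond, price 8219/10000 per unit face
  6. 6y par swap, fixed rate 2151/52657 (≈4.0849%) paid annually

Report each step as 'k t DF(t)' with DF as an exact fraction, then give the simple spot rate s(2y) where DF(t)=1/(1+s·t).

1 1 1937/2000
2 2 9233/10000
3 3 1813/2000
4 4 4303/5000
5 5 8219/10000
6 6 7849/10000
s(2y) = (1/(9233/10000) − 1)/(2) = 767/18466 ≈ 4.1536%

step 1 [1y] zero: DF = P = 1937/2000 ≈ 0.968500
step 2 [2y] zero: DF = P = 9233/10000 ≈ 0.923300
step 3 [3y] swap r/1=935/27983: DF=(1 − 935/27983·(0.968500+0.923300))/(1+935/27983) = 1813/2000 ≈ 0.906500
step 4 [4y] bond c/1=11/400: DF=(3844879/4000000 − 11/400·(0.968500+0.923300+0.906500))/(1+11/400) = 4303/5000 ≈ 0.860600
step 5 [5y] zero: DF = P = 8219/10000 ≈ 0.821900
step 6 [6y] swap r/1=2151/52657: DF=(1 − 2151/52657·(0.968500+0.923300+0.906500+0.860600+0.821900))/(1+2151/52657) = 7849/10000 ≈ 0.784900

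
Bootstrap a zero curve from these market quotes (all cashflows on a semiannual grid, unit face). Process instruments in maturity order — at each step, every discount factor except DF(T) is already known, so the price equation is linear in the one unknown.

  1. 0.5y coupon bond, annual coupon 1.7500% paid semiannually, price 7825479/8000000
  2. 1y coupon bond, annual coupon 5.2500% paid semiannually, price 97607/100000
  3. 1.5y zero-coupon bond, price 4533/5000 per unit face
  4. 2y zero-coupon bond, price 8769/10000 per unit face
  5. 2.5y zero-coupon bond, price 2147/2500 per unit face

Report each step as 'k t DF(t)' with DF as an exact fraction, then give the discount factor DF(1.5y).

step 1 [0.5y] bond c/2=7/800: DF=(7825479/8000000 − 7/800·(0))/(1+7/800) = 9697/10000 ≈ 0.969700
step 2 [1y] bond c/2=21/800: DF=(97607/100000 − 21/800·(0.969700))/(1+21/800) = 9263/10000 ≈ 0.926300
step 3 [1.5y] zero: DF = P = 4533/5000 ≈ 0.906600
step 4 [2y] zero: DF = P = 8769/10000 ≈ 0.876900
step 5 [2.5y] zero: DF = P = 2147/2500 ≈ 0.858800

1 1/2 9697/10000
2 1 9263/10000
3 3/2 4533/5000
4 2 8769/10000
5 5/2 2147/2500
DF(1.5y) = 4533/5000 ≈ 0.906600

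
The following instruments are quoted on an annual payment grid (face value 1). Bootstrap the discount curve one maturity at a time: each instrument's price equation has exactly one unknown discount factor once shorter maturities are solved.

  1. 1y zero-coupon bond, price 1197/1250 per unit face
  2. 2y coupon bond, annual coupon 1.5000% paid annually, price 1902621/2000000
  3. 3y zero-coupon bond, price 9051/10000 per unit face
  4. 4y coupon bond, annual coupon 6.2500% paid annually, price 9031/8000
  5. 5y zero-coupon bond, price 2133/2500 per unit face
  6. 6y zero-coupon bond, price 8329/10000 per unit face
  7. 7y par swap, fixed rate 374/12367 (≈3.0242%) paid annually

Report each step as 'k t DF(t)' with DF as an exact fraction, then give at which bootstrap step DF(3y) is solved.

step 1 [1y] zero: DF = P = 1197/1250 ≈ 0.957600
step 2 [2y] bond c/1=3/200: DF=(1902621/2000000 − 3/200·(0.957600))/(1+3/200) = 9231/10000 ≈ 0.923100
step 3 [3y] zero: DF = P = 9051/10000 ≈ 0.905100
step 4 [4y] bond c/1=1/16: DF=(9031/8000 − 1/16·(0.957600+0.923100+0.905100))/(1+1/16) = 4493/5000 ≈ 0.898600
step 5 [5y] zero: DF = P = 2133/2500 ≈ 0.853200
step 6 [6y] zero: DF = P = 8329/10000 ≈ 0.832900
step 7 [7y] swap r/1=374/12367: DF=(1 − 374/12367·(0.957600+0.923100+0.905100+0.898600+0.853200+0.832900))/(1+374/12367) = 813/1000 ≈ 0.813000

1 1 1197/1250
2 2 9231/10000
3 3 9051/10000
4 4 4493/5000
5 5 2133/2500
6 6 8329/10000
7 7 813/1000
DF(3y) is solved at step 3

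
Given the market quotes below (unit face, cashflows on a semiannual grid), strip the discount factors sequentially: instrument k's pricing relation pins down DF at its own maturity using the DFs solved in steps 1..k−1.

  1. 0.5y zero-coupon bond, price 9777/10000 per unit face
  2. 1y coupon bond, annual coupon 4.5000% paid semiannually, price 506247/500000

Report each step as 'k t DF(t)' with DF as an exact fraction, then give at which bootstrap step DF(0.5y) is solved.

1 1/2 9777/10000
2 1 9687/10000
DF(0.5y) is solved at step 1

step 1 [0.5y] zero: DF = P = 9777/10000 ≈ 0.977700
step 2 [1y] bond c/2=9/400: DF=(506247/500000 − 9/400·(0.977700))/(1+9/400) = 9687/10000 ≈ 0.968700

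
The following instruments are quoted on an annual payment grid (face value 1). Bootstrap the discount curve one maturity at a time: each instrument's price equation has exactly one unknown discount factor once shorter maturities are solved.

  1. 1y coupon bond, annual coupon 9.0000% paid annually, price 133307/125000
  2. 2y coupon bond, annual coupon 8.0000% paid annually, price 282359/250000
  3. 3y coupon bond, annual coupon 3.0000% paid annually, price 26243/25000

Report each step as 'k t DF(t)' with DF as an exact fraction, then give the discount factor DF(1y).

step 1 [1y] bond c/1=9/100: DF=(133307/125000 − 9/100·(0))/(1+9/100) = 1223/1250 ≈ 0.978400
step 2 [2y] bond c/1=2/25: DF=(282359/250000 − 2/25·(0.978400))/(1+2/25) = 9733/10000 ≈ 0.973300
step 3 [3y] bond c/1=3/100: DF=(26243/25000 − 3/100·(0.978400+0.973300))/(1+3/100) = 9623/10000 ≈ 0.962300

1 1 1223/1250
2 2 9733/10000
3 3 9623/10000
DF(1y) = 1223/1250 ≈ 0.978400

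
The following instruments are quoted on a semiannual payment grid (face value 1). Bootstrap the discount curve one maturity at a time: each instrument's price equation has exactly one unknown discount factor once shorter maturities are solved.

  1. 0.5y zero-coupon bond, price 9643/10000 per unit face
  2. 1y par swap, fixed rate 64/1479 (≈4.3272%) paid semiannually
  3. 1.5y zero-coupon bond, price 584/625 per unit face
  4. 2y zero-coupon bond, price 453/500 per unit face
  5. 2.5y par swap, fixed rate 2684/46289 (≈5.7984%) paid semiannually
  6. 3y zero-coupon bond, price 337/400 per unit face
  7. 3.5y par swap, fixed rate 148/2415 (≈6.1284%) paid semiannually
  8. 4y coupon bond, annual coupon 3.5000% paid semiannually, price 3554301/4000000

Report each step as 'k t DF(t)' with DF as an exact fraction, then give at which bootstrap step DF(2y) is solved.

1 1/2 9643/10000
2 1 599/625
3 3/2 584/625
4 2 453/500
5 5/2 4329/5000
6 3 337/400
7 7/2 2019/2500
8 4 7653/10000
DF(2y) is solved at step 4

step 1 [0.5y] zero: DF = P = 9643/10000 ≈ 0.964300
step 2 [1y] swap r/2=32/1479: DF=(1 − 32/1479·(0.964300))/(1+32/1479) = 599/625 ≈ 0.958400
step 3 [1.5y] zero: DF = P = 584/625 ≈ 0.934400
step 4 [2y] zero: DF = P = 453/500 ≈ 0.906000
step 5 [2.5y] swap r/2=1342/46289: DF=(1 − 1342/46289·(0.964300+0.958400+0.934400+0.906000))/(1+1342/46289) = 4329/5000 ≈ 0.865800
step 6 [3y] zero: DF = P = 337/400 ≈ 0.842500
step 7 [3.5y] swap r/2=74/2415: DF=(1 − 74/2415·(0.964300+0.958400+0.934400+0.906000+0.865800+0.842500))/(1+74/2415) = 2019/2500 ≈ 0.807600
step 8 [4y] bond c/2=7/400: DF=(3554301/4000000 − 7/400·(0.964300+0.958400+0.934400+0.906000+0.865800+0.842500+0.807600))/(1+7/400) = 7653/10000 ≈ 0.765300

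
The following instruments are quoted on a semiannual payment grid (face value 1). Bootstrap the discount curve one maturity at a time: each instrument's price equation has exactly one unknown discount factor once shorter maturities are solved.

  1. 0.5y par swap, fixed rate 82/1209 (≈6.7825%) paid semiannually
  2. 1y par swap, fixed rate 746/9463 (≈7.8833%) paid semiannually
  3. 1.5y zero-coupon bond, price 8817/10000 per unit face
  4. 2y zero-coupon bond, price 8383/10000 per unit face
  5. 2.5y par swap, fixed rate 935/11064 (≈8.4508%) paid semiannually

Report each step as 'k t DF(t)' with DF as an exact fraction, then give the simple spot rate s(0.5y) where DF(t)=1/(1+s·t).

1 1/2 1209/1250
2 1 4627/5000
3 3/2 8817/10000
4 2 8383/10000
5 5/2 813/1000
s(0.5y) = (1/(1209/1250) − 1)/(1/2) = 82/1209 ≈ 6.7825%

step 1 [0.5y] swap r/2=41/1209: DF=(1 − 41/1209·(0))/(1+41/1209) = 1209/1250 ≈ 0.967200
step 2 [1y] swap r/2=373/9463: DF=(1 − 373/9463·(0.967200))/(1+373/9463) = 4627/5000 ≈ 0.925400
step 3 [1.5y] zero: DF = P = 8817/10000 ≈ 0.881700
step 4 [2y] zero: DF = P = 8383/10000 ≈ 0.838300
step 5 [2.5y] swap r/2=935/22128: DF=(1 − 935/22128·(0.967200+0.925400+0.881700+0.838300))/(1+935/22128) = 813/1000 ≈ 0.813000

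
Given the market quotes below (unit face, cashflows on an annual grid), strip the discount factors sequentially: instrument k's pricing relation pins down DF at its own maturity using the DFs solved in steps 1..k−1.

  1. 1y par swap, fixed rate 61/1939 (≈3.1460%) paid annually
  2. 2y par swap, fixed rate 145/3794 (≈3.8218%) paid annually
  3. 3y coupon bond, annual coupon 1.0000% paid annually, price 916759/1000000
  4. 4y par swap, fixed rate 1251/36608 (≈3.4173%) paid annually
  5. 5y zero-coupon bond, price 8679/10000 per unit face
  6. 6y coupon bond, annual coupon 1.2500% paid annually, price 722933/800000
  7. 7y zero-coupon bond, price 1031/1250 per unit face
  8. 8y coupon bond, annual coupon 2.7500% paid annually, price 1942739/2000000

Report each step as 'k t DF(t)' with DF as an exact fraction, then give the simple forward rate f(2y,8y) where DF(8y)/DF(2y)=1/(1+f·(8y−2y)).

1 1 1939/2000
2 2 371/400
3 3 8889/10000
4 4 8749/10000
5 5 8679/10000
6 6 4183/5000
7 7 1031/1250
8 8 7797/10000
f(2y,8y) = ((371/400)/(7797/10000) − 1)/(6) = 739/23391 ≈ 3.1593%

step 1 [1y] swap r/1=61/1939: DF=(1 − 61/1939·(0))/(1+61/1939) = 1939/2000 ≈ 0.969500
step 2 [2y] swap r/1=145/3794: DF=(1 − 145/3794·(0.969500))/(1+145/3794) = 371/400 ≈ 0.927500
step 3 [3y] bond c/1=1/100: DF=(916759/1000000 − 1/100·(0.969500+0.927500))/(1+1/100) = 8889/10000 ≈ 0.888900
step 4 [4y] swap r/1=1251/36608: DF=(1 − 1251/36608·(0.969500+0.927500+0.888900))/(1+1251/36608) = 8749/10000 ≈ 0.874900
step 5 [5y] zero: DF = P = 8679/10000 ≈ 0.867900
step 6 [6y] bond c/1=1/80: DF=(722933/800000 − 1/80·(0.969500+0.927500+0.888900+0.874900+0.867900))/(1+1/80) = 4183/5000 ≈ 0.836600
step 7 [7y] zero: DF = P = 1031/1250 ≈ 0.824800
step 8 [8y] bond c/1=11/400: DF=(1942739/2000000 − 11/400·(0.969500+0.927500+0.888900+0.874900+0.867900+0.836600+0.824800))/(1+11/400) = 7797/10000 ≈ 0.779700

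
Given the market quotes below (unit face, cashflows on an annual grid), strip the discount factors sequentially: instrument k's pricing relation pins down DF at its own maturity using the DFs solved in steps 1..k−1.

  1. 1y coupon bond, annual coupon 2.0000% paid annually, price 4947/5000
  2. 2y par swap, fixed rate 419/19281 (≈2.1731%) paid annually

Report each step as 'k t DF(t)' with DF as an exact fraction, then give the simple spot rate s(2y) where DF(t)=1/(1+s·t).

step 1 [1y] bond c/1=1/50: DF=(4947/5000 − 1/50·(0))/(1+1/50) = 97/100 ≈ 0.970000
step 2 [2y] swap r/1=419/19281: DF=(1 − 419/19281·(0.970000))/(1+419/19281) = 9581/10000 ≈ 0.958100

1 1 97/100
2 2 9581/10000
s(2y) = (1/(9581/10000) − 1)/(2) = 419/19162 ≈ 2.1866%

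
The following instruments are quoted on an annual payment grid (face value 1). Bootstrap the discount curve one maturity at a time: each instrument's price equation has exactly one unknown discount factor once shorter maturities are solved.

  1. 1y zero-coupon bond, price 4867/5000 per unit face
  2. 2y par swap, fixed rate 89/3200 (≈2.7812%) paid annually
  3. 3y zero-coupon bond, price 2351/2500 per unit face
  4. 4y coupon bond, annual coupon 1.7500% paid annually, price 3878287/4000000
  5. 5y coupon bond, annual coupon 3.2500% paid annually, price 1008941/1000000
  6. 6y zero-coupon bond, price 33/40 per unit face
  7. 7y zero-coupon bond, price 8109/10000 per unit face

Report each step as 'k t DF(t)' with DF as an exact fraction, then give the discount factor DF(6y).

1 1 4867/5000
2 2 4733/5000
3 3 2351/2500
4 4 9037/10000
5 5 8587/10000
6 6 33/40
7 7 8109/10000
DF(6y) = 33/40 ≈ 0.825000

step 1 [1y] zero: DF = P = 4867/5000 ≈ 0.973400
step 2 [2y] swap r/1=89/3200: DF=(1 − 89/3200·(0.973400))/(1+89/3200) = 4733/5000 ≈ 0.946600
step 3 [3y] zero: DF = P = 2351/2500 ≈ 0.940400
step 4 [4y] bond c/1=7/400: DF=(3878287/4000000 − 7/400·(0.973400+0.946600+0.940400))/(1+7/400) = 9037/10000 ≈ 0.903700
step 5 [5y] bond c/1=13/400: DF=(1008941/1000000 − 13/400·(0.973400+0.946600+0.940400+0.903700))/(1+13/400) = 8587/10000 ≈ 0.858700
step 6 [6y] zero: DF = P = 33/40 ≈ 0.825000
step 7 [7y] zero: DF = P = 8109/10000 ≈ 0.810900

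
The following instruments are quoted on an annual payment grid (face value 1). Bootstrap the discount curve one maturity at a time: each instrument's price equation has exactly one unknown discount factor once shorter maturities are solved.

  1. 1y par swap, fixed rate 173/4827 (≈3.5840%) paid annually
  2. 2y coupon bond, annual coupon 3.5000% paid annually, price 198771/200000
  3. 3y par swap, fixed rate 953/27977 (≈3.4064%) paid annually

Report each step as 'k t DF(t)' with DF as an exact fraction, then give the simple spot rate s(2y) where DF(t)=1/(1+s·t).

step 1 [1y] swap r/1=173/4827: DF=(1 − 173/4827·(0))/(1+173/4827) = 4827/5000 ≈ 0.965400
step 2 [2y] bond c/1=7/200: DF=(198771/200000 − 7/200·(0.965400))/(1+7/200) = 2319/2500 ≈ 0.927600
step 3 [3y] swap r/1=953/27977: DF=(1 − 953/27977·(0.965400+0.927600))/(1+953/27977) = 9047/10000 ≈ 0.904700

1 1 4827/5000
2 2 2319/2500
3 3 9047/10000
s(2y) = (1/(2319/2500) − 1)/(2) = 181/4638 ≈ 3.9025%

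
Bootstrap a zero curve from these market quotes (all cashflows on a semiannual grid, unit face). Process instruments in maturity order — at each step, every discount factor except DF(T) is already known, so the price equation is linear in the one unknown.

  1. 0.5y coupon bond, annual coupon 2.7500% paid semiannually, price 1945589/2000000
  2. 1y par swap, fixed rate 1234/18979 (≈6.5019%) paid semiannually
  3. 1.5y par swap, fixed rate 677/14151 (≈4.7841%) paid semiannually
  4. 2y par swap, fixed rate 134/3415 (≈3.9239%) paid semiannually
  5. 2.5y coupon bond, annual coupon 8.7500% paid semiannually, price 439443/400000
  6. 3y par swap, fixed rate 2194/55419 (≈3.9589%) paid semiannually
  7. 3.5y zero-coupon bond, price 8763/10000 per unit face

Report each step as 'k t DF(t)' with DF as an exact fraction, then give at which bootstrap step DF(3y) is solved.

1 1/2 2399/2500
2 1 9383/10000
3 3/2 9323/10000
4 2 9263/10000
5 5/2 8951/10000
6 3 8903/10000
7 7/2 8763/10000
DF(3y) is solved at step 6

step 1 [0.5y] bond c/2=11/800: DF=(1945589/2000000 − 11/800·(0))/(1+11/800) = 2399/2500 ≈ 0.959600
step 2 [1y] swap r/2=617/18979: DF=(1 − 617/18979·(0.959600))/(1+617/18979) = 9383/10000 ≈ 0.938300
step 3 [1.5y] swap r/2=677/28302: DF=(1 − 677/28302·(0.959600+0.938300))/(1+677/28302) = 9323/10000 ≈ 0.932300
step 4 [2y] swap r/2=67/3415: DF=(1 − 67/3415·(0.959600+0.938300+0.932300))/(1+67/3415) = 9263/10000 ≈ 0.926300
step 5 [2.5y] bond c/2=7/160: DF=(439443/400000 − 7/160·(0.959600+0.938300+0.932300+0.926300))/(1+7/160) = 8951/10000 ≈ 0.895100
step 6 [3y] swap r/2=1097/55419: DF=(1 − 1097/55419·(0.959600+0.938300+0.932300+0.926300+0.895100))/(1+1097/55419) = 8903/10000 ≈ 0.890300
step 7 [3.5y] zero: DF = P = 8763/10000 ≈ 0.876300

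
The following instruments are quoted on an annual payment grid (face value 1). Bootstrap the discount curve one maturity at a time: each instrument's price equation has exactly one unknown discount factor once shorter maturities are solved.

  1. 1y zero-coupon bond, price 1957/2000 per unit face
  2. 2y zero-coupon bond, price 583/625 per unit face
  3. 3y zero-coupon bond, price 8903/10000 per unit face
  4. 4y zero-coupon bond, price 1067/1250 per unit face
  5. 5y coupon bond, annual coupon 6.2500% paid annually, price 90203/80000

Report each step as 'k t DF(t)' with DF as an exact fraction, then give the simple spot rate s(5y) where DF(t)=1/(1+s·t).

1 1 1957/2000
2 2 583/625
3 3 8903/10000
4 4 1067/1250
5 5 4231/5000
s(5y) = (1/(4231/5000) − 1)/(5) = 769/21155 ≈ 3.6351%

step 1 [1y] zero: DF = P = 1957/2000 ≈ 0.978500
step 2 [2y] zero: DF = P = 583/625 ≈ 0.932800
step 3 [3y] zero: DF = P = 8903/10000 ≈ 0.890300
step 4 [4y] zero: DF = P = 1067/1250 ≈ 0.853600
step 5 [5y] bond c/1=1/16: DF=(90203/80000 − 1/16·(0.978500+0.932800+0.890300+0.853600))/(1+1/16) = 4231/5000 ≈ 0.846200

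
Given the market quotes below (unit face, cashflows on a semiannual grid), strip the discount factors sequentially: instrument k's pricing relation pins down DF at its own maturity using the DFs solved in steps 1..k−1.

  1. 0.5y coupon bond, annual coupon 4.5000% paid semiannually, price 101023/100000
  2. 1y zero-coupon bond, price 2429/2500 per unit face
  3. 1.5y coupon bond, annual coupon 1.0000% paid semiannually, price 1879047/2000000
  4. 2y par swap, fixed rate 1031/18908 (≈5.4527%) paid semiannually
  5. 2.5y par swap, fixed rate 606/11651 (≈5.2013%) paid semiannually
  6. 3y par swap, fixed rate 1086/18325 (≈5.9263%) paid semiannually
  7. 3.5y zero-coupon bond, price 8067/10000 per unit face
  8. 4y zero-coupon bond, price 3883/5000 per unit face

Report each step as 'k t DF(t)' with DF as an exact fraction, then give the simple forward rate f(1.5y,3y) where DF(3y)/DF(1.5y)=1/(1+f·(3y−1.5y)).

step 1 [0.5y] bond c/2=9/400: DF=(101023/100000 − 9/400·(0))/(1+9/400) = 247/250 ≈ 0.988000
step 2 [1y] zero: DF = P = 2429/2500 ≈ 0.971600
step 3 [1.5y] bond c/2=1/200: DF=(1879047/2000000 − 1/200·(0.988000+0.971600))/(1+1/200) = 9251/10000 ≈ 0.925100
step 4 [2y] swap r/2=1031/37816: DF=(1 − 1031/37816·(0.988000+0.971600+0.925100))/(1+1031/37816) = 8969/10000 ≈ 0.896900
step 5 [2.5y] swap r/2=303/11651: DF=(1 − 303/11651·(0.988000+0.971600+0.925100+0.896900))/(1+303/11651) = 2197/2500 ≈ 0.878800
step 6 [3y] swap r/2=543/18325: DF=(1 − 543/18325·(0.988000+0.971600+0.925100+0.896900+0.878800))/(1+543/18325) = 8371/10000 ≈ 0.837100
step 7 [3.5y] zero: DF = P = 8067/10000 ≈ 0.806700
step 8 [4y] zero: DF = P = 3883/5000 ≈ 0.776600

1 1/2 247/250
2 1 2429/2500
3 3/2 9251/10000
4 2 8969/10000
5 5/2 2197/2500
6 3 8371/10000
7 7/2 8067/10000
8 4 3883/5000
f(1.5y,3y) = ((9251/10000)/(8371/10000) − 1)/(3/2) = 160/2283 ≈ 7.0083%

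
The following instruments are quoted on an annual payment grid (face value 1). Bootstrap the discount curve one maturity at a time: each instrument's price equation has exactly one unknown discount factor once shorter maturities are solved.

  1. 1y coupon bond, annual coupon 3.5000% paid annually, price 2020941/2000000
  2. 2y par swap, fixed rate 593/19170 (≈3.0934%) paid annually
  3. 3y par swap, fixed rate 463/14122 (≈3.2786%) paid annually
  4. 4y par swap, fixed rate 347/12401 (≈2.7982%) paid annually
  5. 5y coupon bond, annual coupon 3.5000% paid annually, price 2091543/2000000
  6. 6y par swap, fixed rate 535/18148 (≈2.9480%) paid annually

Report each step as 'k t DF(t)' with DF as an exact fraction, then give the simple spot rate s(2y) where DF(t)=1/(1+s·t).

1 1 9763/10000
2 2 9407/10000
3 3 4537/5000
4 4 8959/10000
5 5 4423/5000
6 6 1679/2000
s(2y) = (1/(9407/10000) − 1)/(2) = 593/18814 ≈ 3.1519%

step 1 [1y] bond c/1=7/200: DF=(2020941/2000000 − 7/200·(0))/(1+7/200) = 9763/10000 ≈ 0.976300
step 2 [2y] swap r/1=593/19170: DF=(1 − 593/19170·(0.976300))/(1+593/19170) = 9407/10000 ≈ 0.940700
step 3 [3y] swap r/1=463/14122: DF=(1 − 463/14122·(0.976300+0.940700))/(1+463/14122) = 4537/5000 ≈ 0.907400
step 4 [4y] swap r/1=347/12401: DF=(1 − 347/12401·(0.976300+0.940700+0.907400))/(1+347/12401) = 8959/10000 ≈ 0.895900
step 5 [5y] bond c/1=7/200: DF=(2091543/2000000 − 7/200·(0.976300+0.940700+0.907400+0.895900))/(1+7/200) = 4423/5000 ≈ 0.884600
step 6 [6y] swap r/1=535/18148: DF=(1 − 535/18148·(0.976300+0.940700+0.907400+0.895900+0.884600))/(1+535/18148) = 1679/2000 ≈ 0.839500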